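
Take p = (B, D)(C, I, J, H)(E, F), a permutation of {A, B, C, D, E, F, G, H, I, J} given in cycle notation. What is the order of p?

4

The disjoint cycles have lengths 4, 2, 2, 1, 1.
The order is lcm(4, 2, 2) = 4.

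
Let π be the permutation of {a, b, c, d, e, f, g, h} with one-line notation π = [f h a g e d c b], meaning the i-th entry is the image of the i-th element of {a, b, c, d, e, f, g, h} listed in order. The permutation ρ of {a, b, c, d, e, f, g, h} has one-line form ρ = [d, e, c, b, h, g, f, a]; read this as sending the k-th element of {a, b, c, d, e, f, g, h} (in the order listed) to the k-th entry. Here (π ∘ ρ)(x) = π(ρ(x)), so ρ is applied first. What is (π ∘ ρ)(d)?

ρ(d) = b, then π(b) = h; composing gives (π ∘ ρ)(d) = h.

h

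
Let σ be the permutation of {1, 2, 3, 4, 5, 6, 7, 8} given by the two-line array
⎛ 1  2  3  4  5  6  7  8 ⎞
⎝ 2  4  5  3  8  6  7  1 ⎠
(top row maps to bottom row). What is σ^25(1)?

2

Tracing 1 → 2 → … returns to 1 after 6 steps, so 1 lies in a 6-cycle (1, 2, 4, 3, 5, 8).
Since the cycle has length 6, σ^25 acts on it the same as σ^1 (25 mod 6 = 1).
Advancing 1 step from 1: 1 → 2.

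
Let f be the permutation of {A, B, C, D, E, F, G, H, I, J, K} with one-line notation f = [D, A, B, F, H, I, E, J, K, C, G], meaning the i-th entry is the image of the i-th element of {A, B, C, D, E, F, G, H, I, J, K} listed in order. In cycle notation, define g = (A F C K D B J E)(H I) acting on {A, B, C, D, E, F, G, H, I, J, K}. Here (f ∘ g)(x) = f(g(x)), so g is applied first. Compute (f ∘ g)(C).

G

First apply g: g(C) = K, then f(K) = G. Thus (f ∘ g)(C) = G.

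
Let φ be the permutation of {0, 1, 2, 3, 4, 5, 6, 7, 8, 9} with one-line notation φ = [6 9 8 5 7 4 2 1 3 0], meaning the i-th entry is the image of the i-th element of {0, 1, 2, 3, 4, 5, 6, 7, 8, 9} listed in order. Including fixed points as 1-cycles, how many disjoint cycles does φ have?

1

The cycle decomposition is (0 6 2 8 3 5 4 7 1 9), which has 1 cycle (counting 1-cycles).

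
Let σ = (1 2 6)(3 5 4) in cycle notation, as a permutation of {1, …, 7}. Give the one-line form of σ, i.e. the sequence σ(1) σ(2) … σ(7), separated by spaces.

2 6 5 3 4 1 7

Image by image: 1↦2, 2↦6, 3↦5, 4↦3, 5↦4, 6↦1, 7↦7.
Listing these in domain order gives 2 6 5 3 4 1 7.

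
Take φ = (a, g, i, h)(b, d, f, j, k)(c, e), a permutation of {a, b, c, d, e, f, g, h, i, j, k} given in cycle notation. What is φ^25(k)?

k

k lies in the 5-cycle (b, d, f, j, k).
On a 5-cycle, φ^5 is the identity, so φ^25 = φ^0 there (25 ≡ 0 mod 5).
So φ^25(k) = k.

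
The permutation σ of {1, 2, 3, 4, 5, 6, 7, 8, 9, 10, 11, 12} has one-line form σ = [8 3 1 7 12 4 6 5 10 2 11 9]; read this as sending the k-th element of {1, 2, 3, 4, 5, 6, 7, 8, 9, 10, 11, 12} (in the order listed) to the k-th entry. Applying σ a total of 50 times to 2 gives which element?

1

Tracing 2 → 3 → … returns to 2 after 8 steps, so 2 lies in an 8-cycle (1 8 5 12 9 10 2 3).
On an 8-cycle, σ^8 is the identity, so σ^50 = σ^2 there (50 ≡ 2 mod 8).
Stepping 2 places around the cycle: 2 → 3 → 1.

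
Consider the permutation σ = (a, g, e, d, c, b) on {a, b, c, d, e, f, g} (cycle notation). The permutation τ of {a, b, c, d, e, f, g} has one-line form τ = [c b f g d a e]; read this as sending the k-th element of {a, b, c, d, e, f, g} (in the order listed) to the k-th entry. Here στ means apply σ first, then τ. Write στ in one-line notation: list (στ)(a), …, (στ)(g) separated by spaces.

For each element, apply σ then τ: a → g → e; b → a → c; c → b → b; d → c → f; e → d → g; f → f → a; g → e → d.
So στ in one-line form is e c b f g a d.

e c b f g a d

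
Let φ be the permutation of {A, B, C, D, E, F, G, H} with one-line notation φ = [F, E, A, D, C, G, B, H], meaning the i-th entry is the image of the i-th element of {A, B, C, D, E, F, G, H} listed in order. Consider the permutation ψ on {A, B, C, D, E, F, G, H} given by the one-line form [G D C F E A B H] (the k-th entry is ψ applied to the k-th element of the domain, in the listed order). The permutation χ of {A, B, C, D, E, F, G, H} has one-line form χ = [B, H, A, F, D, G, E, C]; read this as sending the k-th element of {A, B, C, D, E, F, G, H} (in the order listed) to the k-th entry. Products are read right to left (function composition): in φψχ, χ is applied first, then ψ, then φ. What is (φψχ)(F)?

E

Apply the permutations in order: χ(F) = G, then ψ(G) = B, then φ(B) = E. So (φψχ)(F) = E.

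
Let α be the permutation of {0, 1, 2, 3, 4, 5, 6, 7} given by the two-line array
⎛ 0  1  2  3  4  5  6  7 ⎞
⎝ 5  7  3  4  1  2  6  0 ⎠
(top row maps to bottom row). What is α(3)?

The entry below 3 in the array is 4, so α(3) = 4.

4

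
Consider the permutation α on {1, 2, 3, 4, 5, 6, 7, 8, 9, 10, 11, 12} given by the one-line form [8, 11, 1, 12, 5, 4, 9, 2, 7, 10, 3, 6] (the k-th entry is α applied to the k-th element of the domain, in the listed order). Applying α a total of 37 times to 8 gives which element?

11

Tracing 8 → 2 → … returns to 8 after 5 steps, so 8 lies in a 5-cycle (1, 8, 2, 11, 3).
On a 5-cycle, α^5 is the identity, so α^37 = α^2 there (37 ≡ 2 mod 5).
Advancing 2 steps from 8: 8 → 2 → 11.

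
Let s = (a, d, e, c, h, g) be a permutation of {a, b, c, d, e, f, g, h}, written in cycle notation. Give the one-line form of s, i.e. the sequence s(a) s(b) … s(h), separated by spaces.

d b h e c f a g

Image by image: a↦d, b↦b, c↦h, d↦e, e↦c, f↦f, g↦a, h↦g.
Listing these in domain order gives d b h e c f a g.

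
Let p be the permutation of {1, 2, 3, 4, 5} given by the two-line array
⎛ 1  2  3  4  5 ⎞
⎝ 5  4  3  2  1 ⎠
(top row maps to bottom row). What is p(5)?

1

The entry below 5 in the array is 1, so p(5) = 1.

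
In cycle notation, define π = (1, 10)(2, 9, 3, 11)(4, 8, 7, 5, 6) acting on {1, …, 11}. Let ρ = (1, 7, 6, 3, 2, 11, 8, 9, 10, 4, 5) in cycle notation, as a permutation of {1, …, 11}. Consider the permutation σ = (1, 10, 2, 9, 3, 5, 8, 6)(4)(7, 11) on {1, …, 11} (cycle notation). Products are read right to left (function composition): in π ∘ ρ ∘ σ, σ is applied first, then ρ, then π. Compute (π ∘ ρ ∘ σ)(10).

2

(π ∘ ρ ∘ σ)(10) = π(ρ(σ(10))). σ(10) = 2, then ρ(2) = 11, then π(11) = 2, so the result is 2.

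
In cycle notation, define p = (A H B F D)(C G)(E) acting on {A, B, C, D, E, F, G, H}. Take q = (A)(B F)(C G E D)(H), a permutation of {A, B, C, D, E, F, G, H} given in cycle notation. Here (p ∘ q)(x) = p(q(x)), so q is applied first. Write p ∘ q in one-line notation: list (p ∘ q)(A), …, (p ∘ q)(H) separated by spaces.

(p ∘ q)(x) = p(q(x)). Computing each image: p(q(A)) = p(A) = H, p(q(B)) = p(F) = D, p(q(C)) = p(G) = C, p(q(D)) = p(C) = G, p(q(E)) = p(D) = A, p(q(F)) = p(B) = F, p(q(G)) = p(E) = E, p(q(H)) = p(H) = B.
Hence p ∘ q = [H D C G A F E B].

H D C G A F E B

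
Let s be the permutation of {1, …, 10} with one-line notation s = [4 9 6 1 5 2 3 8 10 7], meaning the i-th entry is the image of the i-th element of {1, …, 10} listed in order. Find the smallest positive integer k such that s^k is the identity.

The disjoint-cycle form of s has cycle lengths 6, 2, 1, 1.
Since disjoint cycles commute, ord(s) = lcm(6, 2) = 6.

6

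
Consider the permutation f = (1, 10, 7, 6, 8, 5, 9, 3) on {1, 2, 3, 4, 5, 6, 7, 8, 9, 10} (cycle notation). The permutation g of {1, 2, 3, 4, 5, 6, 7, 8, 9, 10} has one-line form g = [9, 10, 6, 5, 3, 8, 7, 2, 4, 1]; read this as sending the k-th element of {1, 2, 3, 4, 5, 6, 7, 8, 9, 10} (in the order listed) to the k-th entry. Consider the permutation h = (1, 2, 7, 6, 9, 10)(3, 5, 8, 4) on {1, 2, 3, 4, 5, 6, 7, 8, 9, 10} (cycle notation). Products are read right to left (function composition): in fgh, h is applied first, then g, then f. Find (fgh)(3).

(fgh)(3) = f(g(h(3))). h(3) = 5, then g(5) = 3, then f(3) = 1, so the result is 1.

1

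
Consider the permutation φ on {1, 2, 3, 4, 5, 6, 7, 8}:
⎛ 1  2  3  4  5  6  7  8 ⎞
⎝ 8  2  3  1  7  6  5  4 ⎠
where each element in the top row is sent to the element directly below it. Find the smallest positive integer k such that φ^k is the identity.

The disjoint-cycle form of φ has cycle lengths 3, 2, 1, 1, 1.
The order of φ is the least common multiple of its cycle lengths: lcm(3, 2) = 6.

6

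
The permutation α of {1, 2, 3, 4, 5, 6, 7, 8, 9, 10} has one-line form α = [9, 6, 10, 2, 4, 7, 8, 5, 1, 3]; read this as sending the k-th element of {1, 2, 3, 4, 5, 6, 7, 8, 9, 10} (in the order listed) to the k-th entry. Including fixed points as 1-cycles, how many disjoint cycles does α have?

3

The cycle decomposition is (1 9)(2 6 7 8 5 4)(3 10), which has 3 cycles (counting 1-cycles).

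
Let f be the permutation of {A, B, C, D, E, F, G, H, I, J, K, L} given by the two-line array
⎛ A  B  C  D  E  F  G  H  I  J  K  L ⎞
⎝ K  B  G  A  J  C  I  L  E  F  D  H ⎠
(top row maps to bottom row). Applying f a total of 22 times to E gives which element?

Tracing E → J → … returns to E after 6 steps, so E lies in a 6-cycle (C, G, I, E, J, F).
On a 6-cycle, f^6 is the identity, so f^22 = f^4 there (22 ≡ 4 mod 6).
Advancing 4 steps from E: E → J → F → C → G.

G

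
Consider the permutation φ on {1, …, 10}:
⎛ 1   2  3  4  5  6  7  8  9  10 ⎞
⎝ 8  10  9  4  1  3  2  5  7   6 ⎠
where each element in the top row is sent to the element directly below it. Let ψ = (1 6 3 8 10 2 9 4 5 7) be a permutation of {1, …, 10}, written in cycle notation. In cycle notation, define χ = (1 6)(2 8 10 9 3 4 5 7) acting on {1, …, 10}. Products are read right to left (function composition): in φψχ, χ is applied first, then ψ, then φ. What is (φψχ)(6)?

3

Apply the permutations in order: χ(6) = 1, then ψ(1) = 6, then φ(6) = 3. So (φψχ)(6) = 3.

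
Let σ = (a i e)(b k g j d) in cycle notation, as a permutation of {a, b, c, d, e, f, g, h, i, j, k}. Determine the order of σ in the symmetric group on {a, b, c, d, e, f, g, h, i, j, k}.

The disjoint cycles have lengths 5, 3, 1, 1, 1.
The order of σ is the least common multiple of its cycle lengths: lcm(5, 3) = 15.

15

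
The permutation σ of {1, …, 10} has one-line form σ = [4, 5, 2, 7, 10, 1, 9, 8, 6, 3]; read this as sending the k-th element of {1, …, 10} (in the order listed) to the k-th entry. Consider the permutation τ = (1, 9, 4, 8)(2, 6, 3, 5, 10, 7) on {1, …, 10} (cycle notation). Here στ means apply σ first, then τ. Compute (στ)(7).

(στ)(7) = τ(σ(7)). σ(7) = 9, then τ(9) = 4. So (στ)(7) = 4.

4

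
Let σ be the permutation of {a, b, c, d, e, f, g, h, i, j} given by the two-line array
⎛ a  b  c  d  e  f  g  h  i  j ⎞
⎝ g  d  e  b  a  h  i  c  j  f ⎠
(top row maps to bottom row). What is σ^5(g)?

c

Tracing g → i → … returns to g after 8 steps, so g lies in an 8-cycle (a g i j f h c e).
Stepping 5 places around the cycle: g → i → j → f → h → c.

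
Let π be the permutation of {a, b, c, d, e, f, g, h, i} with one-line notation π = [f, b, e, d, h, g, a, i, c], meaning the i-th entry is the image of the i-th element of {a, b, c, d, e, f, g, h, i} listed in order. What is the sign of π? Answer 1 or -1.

In disjoint-cycle form the cycle lengths are 4, 3, 1, 1.
A cycle of length ℓ contributes ℓ−1 transpositions, so π is a product of 3 + 2 = 5 transpositions — odd.

-1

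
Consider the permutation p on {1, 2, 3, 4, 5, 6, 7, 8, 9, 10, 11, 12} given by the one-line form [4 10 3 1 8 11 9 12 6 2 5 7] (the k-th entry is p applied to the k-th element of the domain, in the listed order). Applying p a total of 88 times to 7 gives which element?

5

Tracing 7 → 9 → … returns to 7 after 7 steps, so 7 lies in a 7-cycle (5 8 12 7 9 6 11).
Since the cycle has length 7, p^88 acts on it the same as p^4 (88 mod 7 = 4).
Advancing 4 steps from 7: 7 → 9 → 6 → 11 → 5.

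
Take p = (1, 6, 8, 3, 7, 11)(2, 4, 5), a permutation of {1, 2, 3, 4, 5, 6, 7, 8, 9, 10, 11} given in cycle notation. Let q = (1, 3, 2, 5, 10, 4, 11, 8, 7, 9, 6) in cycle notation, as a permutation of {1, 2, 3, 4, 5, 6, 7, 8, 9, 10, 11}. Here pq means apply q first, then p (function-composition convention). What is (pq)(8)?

q(8) = 7, then p(7) = 11; composing gives (pq)(8) = 11.

11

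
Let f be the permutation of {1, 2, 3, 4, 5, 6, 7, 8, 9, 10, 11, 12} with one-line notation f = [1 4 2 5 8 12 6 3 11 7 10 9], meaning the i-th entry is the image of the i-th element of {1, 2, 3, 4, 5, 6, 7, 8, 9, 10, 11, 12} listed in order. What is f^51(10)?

12

Tracing 10 → 7 → … returns to 10 after 6 steps, so 10 lies in a 6-cycle (6, 12, 9, 11, 10, 7).
On a 6-cycle, f^6 is the identity, so f^51 = f^3 there (51 ≡ 3 mod 6).
Stepping 3 places around the cycle: 10 → 7 → 6 → 12.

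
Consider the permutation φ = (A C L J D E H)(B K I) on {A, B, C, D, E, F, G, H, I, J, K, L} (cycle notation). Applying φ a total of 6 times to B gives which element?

B

B lies in the 3-cycle (B K I).
Since the cycle has length 3, φ^6 acts on it the same as φ^0 (6 mod 3 = 0).
So φ^6(B) = B.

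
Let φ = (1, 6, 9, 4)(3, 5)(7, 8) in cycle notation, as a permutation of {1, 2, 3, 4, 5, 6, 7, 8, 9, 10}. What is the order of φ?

4

The disjoint cycles have lengths 4, 2, 2, 1, 1.
The order of φ is the least common multiple of its cycle lengths: lcm(4, 2, 2) = 4.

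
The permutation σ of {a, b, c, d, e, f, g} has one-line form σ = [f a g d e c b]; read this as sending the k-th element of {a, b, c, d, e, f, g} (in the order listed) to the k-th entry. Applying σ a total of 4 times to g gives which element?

Tracing g → b → … returns to g after 5 steps, so g lies in a 5-cycle (a, f, c, g, b).
Stepping 4 places around the cycle: g → b → a → f → c.

c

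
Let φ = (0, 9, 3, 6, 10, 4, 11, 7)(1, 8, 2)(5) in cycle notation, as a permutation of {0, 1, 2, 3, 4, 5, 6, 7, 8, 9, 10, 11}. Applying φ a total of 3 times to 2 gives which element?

2 lies in the 3-cycle (1, 8, 2).
On a 3-cycle, φ^3 is the identity, so φ^3 = φ^0 there (3 ≡ 0 mod 3).
So φ^3(2) = 2.

2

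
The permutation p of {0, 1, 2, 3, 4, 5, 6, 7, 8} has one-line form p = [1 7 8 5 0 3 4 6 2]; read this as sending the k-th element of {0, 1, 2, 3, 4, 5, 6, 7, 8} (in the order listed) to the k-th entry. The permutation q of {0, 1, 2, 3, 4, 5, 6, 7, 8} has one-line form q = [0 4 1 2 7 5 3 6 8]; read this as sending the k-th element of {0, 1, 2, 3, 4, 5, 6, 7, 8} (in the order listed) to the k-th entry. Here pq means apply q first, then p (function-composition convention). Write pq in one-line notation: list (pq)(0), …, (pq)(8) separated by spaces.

1 0 7 8 6 3 5 4 2

(pq)(x) = p(q(x)). Computing each image: p(q(0)) = p(0) = 1, p(q(1)) = p(4) = 0, p(q(2)) = p(1) = 7, p(q(3)) = p(2) = 8, p(q(4)) = p(7) = 6, p(q(5)) = p(5) = 3, p(q(6)) = p(3) = 5, p(q(7)) = p(6) = 4, p(q(8)) = p(8) = 2.
Hence pq = [1 0 7 8 6 3 5 4 2].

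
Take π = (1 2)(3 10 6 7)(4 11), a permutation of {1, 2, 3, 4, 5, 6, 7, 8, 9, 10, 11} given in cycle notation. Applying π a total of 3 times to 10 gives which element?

3

10 lies in the 4-cycle (3 10 6 7).
Advancing 3 steps from 10: 10 → 6 → 7 → 3.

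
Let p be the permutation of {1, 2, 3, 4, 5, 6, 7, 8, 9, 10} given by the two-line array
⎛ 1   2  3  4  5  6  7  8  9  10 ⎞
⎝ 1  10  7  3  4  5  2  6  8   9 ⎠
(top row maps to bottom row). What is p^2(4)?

7

Tracing 4 → 3 → … returns to 4 after 9 steps, so 4 lies in a 9-cycle (2 10 9 8 6 5 4 3 7).
Advancing 2 steps from 4: 4 → 3 → 7.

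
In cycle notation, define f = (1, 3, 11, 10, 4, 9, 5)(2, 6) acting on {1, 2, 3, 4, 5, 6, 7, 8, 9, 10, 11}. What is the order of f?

14

The cycle type of f is (7, 2, 1, 1).
Since disjoint cycles commute, ord(f) = lcm(7, 2) = 14.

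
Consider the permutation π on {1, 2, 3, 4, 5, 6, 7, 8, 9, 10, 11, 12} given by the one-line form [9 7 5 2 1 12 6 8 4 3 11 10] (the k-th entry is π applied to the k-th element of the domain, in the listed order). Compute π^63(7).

Tracing 7 → 6 → … returns to 7 after 10 steps, so 7 lies in a 10-cycle (1 9 4 2 7 6 12 10 3 5).
On a 10-cycle, π^10 is the identity, so π^63 = π^3 there (63 ≡ 3 mod 10).
Stepping 3 places around the cycle: 7 → 6 → 12 → 10.

10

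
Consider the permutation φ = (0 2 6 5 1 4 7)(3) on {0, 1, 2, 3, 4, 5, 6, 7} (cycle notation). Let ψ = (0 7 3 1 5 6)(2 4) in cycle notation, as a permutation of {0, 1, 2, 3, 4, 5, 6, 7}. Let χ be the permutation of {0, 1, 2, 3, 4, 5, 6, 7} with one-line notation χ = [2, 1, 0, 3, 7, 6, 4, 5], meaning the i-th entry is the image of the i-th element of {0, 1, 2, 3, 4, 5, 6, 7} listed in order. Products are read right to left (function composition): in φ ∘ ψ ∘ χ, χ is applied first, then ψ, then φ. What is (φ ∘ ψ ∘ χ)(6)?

Apply the permutations in order: χ(6) = 4, then ψ(4) = 2, then φ(2) = 6. So (φ ∘ ψ ∘ χ)(6) = 6.

6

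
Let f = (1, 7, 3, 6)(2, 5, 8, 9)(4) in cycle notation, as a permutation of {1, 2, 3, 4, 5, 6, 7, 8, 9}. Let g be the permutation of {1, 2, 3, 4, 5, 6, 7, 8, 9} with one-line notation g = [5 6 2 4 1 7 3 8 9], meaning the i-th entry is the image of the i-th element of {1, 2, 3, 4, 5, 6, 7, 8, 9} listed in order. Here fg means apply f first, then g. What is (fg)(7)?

2

(fg)(7) = g(f(7)). f(7) = 3, then g(3) = 2. So (fg)(7) = 2.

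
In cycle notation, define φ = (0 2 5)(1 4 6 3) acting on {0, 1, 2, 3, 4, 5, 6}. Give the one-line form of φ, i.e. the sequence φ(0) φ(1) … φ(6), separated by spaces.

Image by image: 0↦2, 1↦4, 2↦5, 3↦1, 4↦6, 5↦0, 6↦3.
So the one-line form is 2 4 5 1 6 0 3.

2 4 5 1 6 0 3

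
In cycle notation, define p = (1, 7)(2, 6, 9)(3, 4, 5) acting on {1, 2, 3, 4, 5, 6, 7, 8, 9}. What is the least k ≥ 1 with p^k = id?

The cycle type of p is (3, 3, 2, 1).
The order of p is the least common multiple of its cycle lengths: lcm(3, 3, 2) = 6.

6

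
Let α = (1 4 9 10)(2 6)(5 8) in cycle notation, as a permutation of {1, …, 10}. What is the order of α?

4

The cycle type of α is (4, 2, 2, 1, 1).
The order is lcm(4, 2, 2) = 4.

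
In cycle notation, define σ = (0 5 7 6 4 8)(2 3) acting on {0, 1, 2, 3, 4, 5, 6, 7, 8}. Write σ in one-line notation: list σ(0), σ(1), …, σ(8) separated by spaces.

5 1 3 2 8 7 4 6 0

Reading each image from the cycles: 0→5, 1→1, 2→3, 3→2, 4→8, 5→7, 6→4, 7→6, 8→0.
Listing these in domain order gives 5 1 3 2 8 7 4 6 0.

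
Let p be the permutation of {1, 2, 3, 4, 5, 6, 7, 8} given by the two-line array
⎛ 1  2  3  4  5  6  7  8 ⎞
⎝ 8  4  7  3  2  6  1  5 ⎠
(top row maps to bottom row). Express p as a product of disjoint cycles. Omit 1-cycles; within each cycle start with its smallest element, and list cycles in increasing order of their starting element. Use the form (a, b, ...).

Iterating p from 1 gives 1 → 8 → 5 → 2 → 4 → 3 → 7 → 1; that is the 7-cycle (1, 8, 5, 2, 4, 3, 7).
Repeating from the next unused element and collecting all non-trivial cycles gives (1, 8, 5, 2, 4, 3, 7).

(1, 8, 5, 2, 4, 3, 7)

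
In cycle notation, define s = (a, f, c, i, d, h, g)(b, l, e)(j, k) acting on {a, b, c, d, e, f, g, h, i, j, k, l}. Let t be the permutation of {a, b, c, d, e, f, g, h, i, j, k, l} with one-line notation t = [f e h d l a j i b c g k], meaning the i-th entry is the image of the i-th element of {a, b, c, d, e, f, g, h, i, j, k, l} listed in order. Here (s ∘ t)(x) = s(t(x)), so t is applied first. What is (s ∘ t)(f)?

f

First apply t: t(f) = a, then s(a) = f. Thus (s ∘ t)(f) = f.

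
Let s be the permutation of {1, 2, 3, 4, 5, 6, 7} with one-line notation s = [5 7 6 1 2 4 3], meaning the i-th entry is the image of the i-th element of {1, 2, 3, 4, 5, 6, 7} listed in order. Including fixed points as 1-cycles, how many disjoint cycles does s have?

The cycle decomposition is (1 5 2 7 3 6 4), which has 1 cycle (counting 1-cycles).

1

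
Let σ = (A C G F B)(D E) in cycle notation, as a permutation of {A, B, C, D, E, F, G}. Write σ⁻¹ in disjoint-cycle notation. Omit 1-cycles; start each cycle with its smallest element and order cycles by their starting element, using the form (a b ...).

If σ sends a → b within a cycle, σ⁻¹ sends b → a; equivalently, reverse each cycle.
After reversing and putting each cycle's least element first, σ⁻¹ = (A B F G C)(D E).

(A B F G C)(D E)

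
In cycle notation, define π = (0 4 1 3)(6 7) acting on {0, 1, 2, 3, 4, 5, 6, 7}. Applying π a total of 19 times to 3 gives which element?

1

3 lies in the 4-cycle (0 4 1 3).
On a 4-cycle, π^4 is the identity, so π^19 = π^3 there (19 ≡ 3 mod 4).
Stepping 3 places around the cycle: 3 → 0 → 4 → 1.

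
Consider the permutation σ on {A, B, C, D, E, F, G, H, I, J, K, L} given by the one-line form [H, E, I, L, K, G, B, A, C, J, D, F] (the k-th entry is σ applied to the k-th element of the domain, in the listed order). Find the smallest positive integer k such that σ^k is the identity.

14

Decomposing into disjoint cycles gives cycle lengths 7, 2, 2, 1.
The order of σ is the least common multiple of its cycle lengths: lcm(7, 2, 2) = 14.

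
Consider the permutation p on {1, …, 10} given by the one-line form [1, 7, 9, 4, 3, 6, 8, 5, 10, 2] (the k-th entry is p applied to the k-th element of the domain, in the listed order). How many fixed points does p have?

The fixed points (elements with p(x) = x) are {1, 4, 6}, so there are 3.

3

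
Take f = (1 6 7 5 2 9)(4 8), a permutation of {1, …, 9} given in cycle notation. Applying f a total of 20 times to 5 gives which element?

5 lies in the 6-cycle (1 6 7 5 2 9).
Powers repeat with period 6 on this cycle, and 20 mod 6 = 2, so f^20(5) = f^2(5).
Stepping 2 places around the cycle: 5 → 2 → 9.

9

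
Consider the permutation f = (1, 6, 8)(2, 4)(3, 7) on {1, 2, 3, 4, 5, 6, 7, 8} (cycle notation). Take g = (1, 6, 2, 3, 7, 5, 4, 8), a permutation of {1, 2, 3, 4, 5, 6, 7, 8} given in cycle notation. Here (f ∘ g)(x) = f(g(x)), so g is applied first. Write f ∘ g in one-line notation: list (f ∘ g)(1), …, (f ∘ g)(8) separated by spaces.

(f ∘ g)(x) = f(g(x)). Computing each image: f(g(1)) = f(6) = 8, f(g(2)) = f(3) = 7, f(g(3)) = f(7) = 3, f(g(4)) = f(8) = 1, f(g(5)) = f(4) = 2, f(g(6)) = f(2) = 4, f(g(7)) = f(5) = 5, f(g(8)) = f(1) = 6.
Hence f ∘ g = [8 7 3 1 2 4 5 6].

8 7 3 1 2 4 5 6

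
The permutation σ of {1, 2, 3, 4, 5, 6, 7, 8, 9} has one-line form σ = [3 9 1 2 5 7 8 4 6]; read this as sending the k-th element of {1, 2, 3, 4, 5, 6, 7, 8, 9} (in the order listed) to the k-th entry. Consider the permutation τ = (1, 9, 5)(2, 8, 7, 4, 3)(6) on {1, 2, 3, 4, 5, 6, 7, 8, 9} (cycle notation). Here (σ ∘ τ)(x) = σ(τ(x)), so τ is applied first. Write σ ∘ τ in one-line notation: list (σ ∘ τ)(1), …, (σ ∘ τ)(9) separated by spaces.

(σ ∘ τ)(x) = σ(τ(x)). Computing each image: σ(τ(1)) = σ(9) = 6, σ(τ(2)) = σ(8) = 4, σ(τ(3)) = σ(2) = 9, σ(τ(4)) = σ(3) = 1, σ(τ(5)) = σ(1) = 3, σ(τ(6)) = σ(6) = 7, σ(τ(7)) = σ(4) = 2, σ(τ(8)) = σ(7) = 8, σ(τ(9)) = σ(5) = 5.
Hence σ ∘ τ = [6 4 9 1 3 7 2 8 5].

6 4 9 1 3 7 2 8 5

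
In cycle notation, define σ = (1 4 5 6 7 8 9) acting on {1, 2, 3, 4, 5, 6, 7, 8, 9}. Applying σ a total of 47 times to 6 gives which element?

6 lies in the 7-cycle (1 4 5 6 7 8 9).
Powers repeat with period 7 on this cycle, and 47 mod 7 = 5, so σ^47(6) = σ^5(6).
Stepping 5 places around the cycle: 6 → 7 → 8 → 9 → 1 → 4.

4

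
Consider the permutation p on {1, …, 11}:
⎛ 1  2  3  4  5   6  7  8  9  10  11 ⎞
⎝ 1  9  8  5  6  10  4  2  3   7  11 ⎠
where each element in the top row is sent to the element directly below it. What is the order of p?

Writing p as disjoint cycles, the cycle lengths are 5, 4, 1, 1.
The order of p is the least common multiple of its cycle lengths: lcm(5, 4) = 20.

20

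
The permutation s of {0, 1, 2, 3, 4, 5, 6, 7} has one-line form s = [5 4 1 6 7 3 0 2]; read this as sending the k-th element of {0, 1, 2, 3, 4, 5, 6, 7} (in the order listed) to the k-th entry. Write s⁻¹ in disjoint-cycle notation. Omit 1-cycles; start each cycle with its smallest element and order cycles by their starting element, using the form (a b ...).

(0 6 3 5)(1 2 7 4)

First write s in disjoint cycles: (0 5 3 6)(1 4 7 2).
The inverse reverses every cycle; in canonical form, s⁻¹ = (0 6 3 5)(1 2 7 4).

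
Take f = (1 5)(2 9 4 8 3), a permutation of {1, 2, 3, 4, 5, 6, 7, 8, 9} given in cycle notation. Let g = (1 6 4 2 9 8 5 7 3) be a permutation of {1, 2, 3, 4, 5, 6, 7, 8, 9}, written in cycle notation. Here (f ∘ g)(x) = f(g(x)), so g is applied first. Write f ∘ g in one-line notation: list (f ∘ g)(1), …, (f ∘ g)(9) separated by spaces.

6 4 5 9 7 8 2 1 3

(f ∘ g)(x) = f(g(x)). Computing each image: f(g(1)) = f(6) = 6, f(g(2)) = f(9) = 4, f(g(3)) = f(1) = 5, f(g(4)) = f(2) = 9, f(g(5)) = f(7) = 7, f(g(6)) = f(4) = 8, f(g(7)) = f(3) = 2, f(g(8)) = f(5) = 1, f(g(9)) = f(8) = 3.
Hence f ∘ g = [6 4 5 9 7 8 2 1 3].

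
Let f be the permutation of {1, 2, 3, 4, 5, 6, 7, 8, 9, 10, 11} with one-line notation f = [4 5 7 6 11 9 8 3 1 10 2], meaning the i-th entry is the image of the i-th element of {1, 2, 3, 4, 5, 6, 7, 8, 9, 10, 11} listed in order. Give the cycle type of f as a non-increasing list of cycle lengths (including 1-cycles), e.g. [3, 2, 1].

[4, 3, 3, 1]

The disjoint cycles are (1 4 6 9)(2 5 11)(3 7 8)(10), with lengths 4, 3, 3, 1 in non-increasing order.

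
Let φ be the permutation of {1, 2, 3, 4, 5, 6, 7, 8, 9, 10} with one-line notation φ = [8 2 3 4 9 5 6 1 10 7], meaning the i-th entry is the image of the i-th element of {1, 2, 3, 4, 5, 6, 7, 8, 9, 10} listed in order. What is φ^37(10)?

Tracing 10 → 7 → … returns to 10 after 5 steps, so 10 lies in a 5-cycle (5 9 10 7 6).
Since the cycle has length 5, φ^37 acts on it the same as φ^2 (37 mod 5 = 2).
Advancing 2 steps from 10: 10 → 7 → 6.

6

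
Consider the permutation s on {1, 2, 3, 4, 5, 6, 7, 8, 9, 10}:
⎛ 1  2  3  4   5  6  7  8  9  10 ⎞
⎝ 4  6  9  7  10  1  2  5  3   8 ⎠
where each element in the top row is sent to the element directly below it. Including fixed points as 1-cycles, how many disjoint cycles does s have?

3

The cycle decomposition is (1 4 7 2 6)(3 9)(5 10 8), which has 3 cycles (counting 1-cycles).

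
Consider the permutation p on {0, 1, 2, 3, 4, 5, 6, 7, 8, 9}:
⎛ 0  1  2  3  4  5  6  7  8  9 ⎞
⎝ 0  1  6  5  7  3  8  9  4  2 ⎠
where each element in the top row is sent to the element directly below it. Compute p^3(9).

Tracing 9 → 2 → … returns to 9 after 6 steps, so 9 lies in a 6-cycle (2, 6, 8, 4, 7, 9).
Advancing 3 steps from 9: 9 → 2 → 6 → 8.

8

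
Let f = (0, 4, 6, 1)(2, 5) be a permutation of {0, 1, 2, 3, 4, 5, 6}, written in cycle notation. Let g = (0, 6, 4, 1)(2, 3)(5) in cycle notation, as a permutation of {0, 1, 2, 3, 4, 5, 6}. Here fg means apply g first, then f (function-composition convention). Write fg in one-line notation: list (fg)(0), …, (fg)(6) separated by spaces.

1 4 3 5 0 2 6

For each element, apply g then f: 0 → 6 → 1; 1 → 0 → 4; 2 → 3 → 3; 3 → 2 → 5; 4 → 1 → 0; 5 → 5 → 2; 6 → 4 → 6.
Collecting the images, fg = [1 4 3 5 0 2 6].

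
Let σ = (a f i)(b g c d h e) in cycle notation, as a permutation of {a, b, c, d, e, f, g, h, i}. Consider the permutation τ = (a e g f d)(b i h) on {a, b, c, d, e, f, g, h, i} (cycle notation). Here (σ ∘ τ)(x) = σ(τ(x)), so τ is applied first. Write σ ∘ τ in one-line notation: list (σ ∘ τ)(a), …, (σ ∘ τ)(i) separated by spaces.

b a d f c h i g e

(σ ∘ τ)(x) = σ(τ(x)). Computing each image: σ(τ(a)) = σ(e) = b, σ(τ(b)) = σ(i) = a, σ(τ(c)) = σ(c) = d, σ(τ(d)) = σ(a) = f, σ(τ(e)) = σ(g) = c, σ(τ(f)) = σ(d) = h, σ(τ(g)) = σ(f) = i, σ(τ(h)) = σ(b) = g, σ(τ(i)) = σ(h) = e.
Hence σ ∘ τ = [b a d f c h i g e].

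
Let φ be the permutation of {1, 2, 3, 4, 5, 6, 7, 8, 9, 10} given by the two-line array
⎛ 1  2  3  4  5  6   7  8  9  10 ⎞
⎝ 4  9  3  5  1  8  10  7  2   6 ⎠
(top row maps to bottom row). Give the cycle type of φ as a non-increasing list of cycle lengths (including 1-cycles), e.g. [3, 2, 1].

[4, 3, 2, 1]

The disjoint cycles are (1, 4, 5)(2, 9)(3)(6, 8, 7, 10), with lengths 4, 3, 2, 1 in non-increasing order.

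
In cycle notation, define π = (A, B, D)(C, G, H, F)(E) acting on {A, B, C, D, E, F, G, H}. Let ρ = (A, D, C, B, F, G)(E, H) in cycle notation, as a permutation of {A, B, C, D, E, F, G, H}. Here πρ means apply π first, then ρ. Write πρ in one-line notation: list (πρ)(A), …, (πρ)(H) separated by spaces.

Chase each element through π then ρ: A → B → F; B → D → C; C → G → A; D → A → D; E → E → H; F → C → B; G → H → E; H → F → G.
So πρ in one-line form is F C A D H B E G.

F C A D H B E G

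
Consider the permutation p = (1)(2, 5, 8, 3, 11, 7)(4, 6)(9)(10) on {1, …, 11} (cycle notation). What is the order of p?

The cycle type of p is (6, 2, 1, 1, 1).
Since disjoint cycles commute, ord(p) = lcm(6, 2) = 6.

6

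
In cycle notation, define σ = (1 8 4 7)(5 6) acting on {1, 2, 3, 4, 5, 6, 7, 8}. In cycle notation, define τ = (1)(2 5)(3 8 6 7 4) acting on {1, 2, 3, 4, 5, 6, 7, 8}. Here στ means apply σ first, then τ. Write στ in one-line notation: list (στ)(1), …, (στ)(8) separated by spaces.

6 5 8 4 7 2 1 3

(στ)(x) = τ(σ(x)). Computing each image: τ(σ(1)) = τ(8) = 6, τ(σ(2)) = τ(2) = 5, τ(σ(3)) = τ(3) = 8, τ(σ(4)) = τ(7) = 4, τ(σ(5)) = τ(6) = 7, τ(σ(6)) = τ(5) = 2, τ(σ(7)) = τ(1) = 1, τ(σ(8)) = τ(4) = 3.
Hence στ = [6 5 8 4 7 2 1 3].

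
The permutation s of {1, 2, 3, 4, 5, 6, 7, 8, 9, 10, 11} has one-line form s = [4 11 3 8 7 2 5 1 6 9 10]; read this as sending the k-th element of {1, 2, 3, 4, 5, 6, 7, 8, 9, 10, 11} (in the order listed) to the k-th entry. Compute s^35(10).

Tracing 10 → 9 → … returns to 10 after 5 steps, so 10 lies in a 5-cycle (2, 11, 10, 9, 6).
Since the cycle has length 5, s^35 acts on it the same as s^0 (35 mod 5 = 0).
So s^35(10) = 10.

10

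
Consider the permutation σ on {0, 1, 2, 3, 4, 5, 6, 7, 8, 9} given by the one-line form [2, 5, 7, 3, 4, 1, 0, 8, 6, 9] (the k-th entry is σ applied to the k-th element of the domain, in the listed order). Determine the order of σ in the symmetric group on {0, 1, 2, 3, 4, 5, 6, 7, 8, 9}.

The disjoint-cycle form of σ has cycle lengths 5, 2, 1, 1, 1.
The order is lcm(5, 2) = 10.

10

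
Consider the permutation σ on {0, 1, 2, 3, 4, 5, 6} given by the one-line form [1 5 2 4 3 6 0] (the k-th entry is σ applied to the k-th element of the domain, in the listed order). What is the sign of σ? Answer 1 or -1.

1

In disjoint-cycle form the cycle lengths are 4, 2, 1.
A cycle is odd iff its length is even; σ has 2 even-length cycles, so sgn(σ) = (−1)^2 and σ is even.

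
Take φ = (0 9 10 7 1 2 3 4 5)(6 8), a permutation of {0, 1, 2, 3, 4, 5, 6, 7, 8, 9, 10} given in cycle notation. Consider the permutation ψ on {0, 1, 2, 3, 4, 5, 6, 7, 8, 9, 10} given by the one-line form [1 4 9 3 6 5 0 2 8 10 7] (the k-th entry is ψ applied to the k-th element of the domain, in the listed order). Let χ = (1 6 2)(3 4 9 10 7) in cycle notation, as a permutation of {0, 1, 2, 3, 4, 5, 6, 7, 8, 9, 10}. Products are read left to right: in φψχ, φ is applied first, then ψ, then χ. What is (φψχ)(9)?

3

Apply the permutations in order: φ(9) = 10, then ψ(10) = 7, then χ(7) = 3. So (φψχ)(9) = 3.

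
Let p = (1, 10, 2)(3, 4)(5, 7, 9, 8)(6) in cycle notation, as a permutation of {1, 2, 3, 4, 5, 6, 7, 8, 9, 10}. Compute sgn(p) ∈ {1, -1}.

The cycle lengths are 4, 3, 2, 1.
A cycle is odd iff its length is even; p has 2 even-length cycles, so sgn(p) = (−1)^2 and p is even.

1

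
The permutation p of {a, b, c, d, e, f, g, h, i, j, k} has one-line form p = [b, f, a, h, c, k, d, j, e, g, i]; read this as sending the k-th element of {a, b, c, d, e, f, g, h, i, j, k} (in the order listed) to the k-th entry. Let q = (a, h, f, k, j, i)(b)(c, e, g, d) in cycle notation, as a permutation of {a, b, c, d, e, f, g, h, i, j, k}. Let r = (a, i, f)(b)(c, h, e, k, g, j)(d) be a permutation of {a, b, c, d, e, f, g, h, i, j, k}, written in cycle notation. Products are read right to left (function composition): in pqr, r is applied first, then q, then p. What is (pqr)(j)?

c

(pqr)(j) = p(q(r(j))). r(j) = c, then q(c) = e, then p(e) = c, so the result is c.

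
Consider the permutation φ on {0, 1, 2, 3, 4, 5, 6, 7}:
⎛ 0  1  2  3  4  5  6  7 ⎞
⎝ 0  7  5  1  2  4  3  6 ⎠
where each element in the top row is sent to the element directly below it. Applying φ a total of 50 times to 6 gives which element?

Tracing 6 → 3 → … returns to 6 after 4 steps, so 6 lies in a 4-cycle (1, 7, 6, 3).
Powers repeat with period 4 on this cycle, and 50 mod 4 = 2, so φ^50(6) = φ^2(6).
Advancing 2 steps from 6: 6 → 3 → 1.

1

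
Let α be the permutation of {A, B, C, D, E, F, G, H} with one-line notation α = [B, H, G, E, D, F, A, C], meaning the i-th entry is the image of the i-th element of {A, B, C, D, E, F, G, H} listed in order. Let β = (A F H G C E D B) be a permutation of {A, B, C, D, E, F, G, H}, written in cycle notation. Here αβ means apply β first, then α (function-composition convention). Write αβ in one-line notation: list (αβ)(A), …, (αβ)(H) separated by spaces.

F B D H E C G A

Chase each element through β then α: A → F → F; B → A → B; C → E → D; D → B → H; E → D → E; F → H → C; G → C → G; H → G → A.
Collecting the images, αβ = [F B D H E C G A].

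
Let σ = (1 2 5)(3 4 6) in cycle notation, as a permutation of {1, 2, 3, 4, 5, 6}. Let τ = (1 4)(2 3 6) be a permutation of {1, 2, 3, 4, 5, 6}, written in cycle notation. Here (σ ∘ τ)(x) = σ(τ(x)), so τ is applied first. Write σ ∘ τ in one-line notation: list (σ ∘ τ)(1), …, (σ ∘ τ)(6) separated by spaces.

6 4 3 2 1 5

(σ ∘ τ)(x) = σ(τ(x)). Computing each image: σ(τ(1)) = σ(4) = 6, σ(τ(2)) = σ(3) = 4, σ(τ(3)) = σ(6) = 3, σ(τ(4)) = σ(1) = 2, σ(τ(5)) = σ(5) = 1, σ(τ(6)) = σ(2) = 5.
Hence σ ∘ τ = [6 4 3 2 1 5].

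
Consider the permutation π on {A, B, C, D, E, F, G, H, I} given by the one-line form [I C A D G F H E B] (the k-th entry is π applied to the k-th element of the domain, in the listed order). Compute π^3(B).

Tracing B → C → … returns to B after 4 steps, so B lies in a 4-cycle (A I B C).
Advancing 3 steps from B: B → C → A → I.

I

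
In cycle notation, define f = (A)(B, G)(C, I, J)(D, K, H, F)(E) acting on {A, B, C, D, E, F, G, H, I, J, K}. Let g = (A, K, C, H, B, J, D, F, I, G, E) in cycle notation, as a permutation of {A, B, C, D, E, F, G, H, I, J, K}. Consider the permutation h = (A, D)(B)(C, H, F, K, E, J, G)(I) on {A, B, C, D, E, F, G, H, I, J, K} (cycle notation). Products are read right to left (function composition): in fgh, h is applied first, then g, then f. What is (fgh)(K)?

(fgh)(K) = f(g(h(K))). h(K) = E, then g(E) = A, then f(A) = A, so the result is A.

A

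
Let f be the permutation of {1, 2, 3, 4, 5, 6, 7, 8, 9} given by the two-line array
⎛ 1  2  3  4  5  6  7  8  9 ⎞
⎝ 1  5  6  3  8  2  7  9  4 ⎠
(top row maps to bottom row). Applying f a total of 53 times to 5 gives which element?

3

Tracing 5 → 8 → … returns to 5 after 7 steps, so 5 lies in a 7-cycle (2 5 8 9 4 3 6).
On a 7-cycle, f^7 is the identity, so f^53 = f^4 there (53 ≡ 4 mod 7).
Stepping 4 places around the cycle: 5 → 8 → 9 → 4 → 3.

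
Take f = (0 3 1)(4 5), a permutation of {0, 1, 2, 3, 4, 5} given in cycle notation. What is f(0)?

3

Within (0 3 1), 0 ↦ 3.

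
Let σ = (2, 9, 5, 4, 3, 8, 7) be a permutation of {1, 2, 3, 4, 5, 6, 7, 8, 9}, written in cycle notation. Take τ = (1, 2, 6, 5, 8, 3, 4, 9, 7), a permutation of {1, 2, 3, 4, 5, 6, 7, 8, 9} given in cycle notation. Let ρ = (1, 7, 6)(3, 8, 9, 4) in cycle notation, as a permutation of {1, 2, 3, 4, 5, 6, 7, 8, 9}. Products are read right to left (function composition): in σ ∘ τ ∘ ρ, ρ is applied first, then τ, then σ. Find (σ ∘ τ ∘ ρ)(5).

Apply the permutations in order: ρ(5) = 5, then τ(5) = 8, then σ(8) = 7. So (σ ∘ τ ∘ ρ)(5) = 7.

7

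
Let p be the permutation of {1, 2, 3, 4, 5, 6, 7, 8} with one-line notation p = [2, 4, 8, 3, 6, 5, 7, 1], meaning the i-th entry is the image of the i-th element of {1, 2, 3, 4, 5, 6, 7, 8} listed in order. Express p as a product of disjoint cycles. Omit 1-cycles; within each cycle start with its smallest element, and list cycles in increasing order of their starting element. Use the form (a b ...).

Start at 1 and follow images: 1 → 2 → 4 → 3 → 8 → 1, giving the cycle (1 2 4 3 8).
Continuing from each remaining unvisited element yields (1 2 4 3 8)(5 6).

(1 2 4 3 8)(5 6)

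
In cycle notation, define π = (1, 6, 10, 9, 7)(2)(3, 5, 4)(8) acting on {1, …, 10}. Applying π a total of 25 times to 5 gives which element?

4

5 lies in the 3-cycle (3, 5, 4).
Powers repeat with period 3 on this cycle, and 25 mod 3 = 1, so π^25(5) = π^1(5).
Stepping 1 place around the cycle: 5 → 4.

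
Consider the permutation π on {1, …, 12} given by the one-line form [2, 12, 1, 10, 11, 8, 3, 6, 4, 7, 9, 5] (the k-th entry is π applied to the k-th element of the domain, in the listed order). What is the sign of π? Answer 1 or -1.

In disjoint-cycle form the cycle lengths are 10, 2.
A cycle is odd iff its length is even; π has 2 even-length cycles, so sgn(π) = (−1)^2 and π is even.

1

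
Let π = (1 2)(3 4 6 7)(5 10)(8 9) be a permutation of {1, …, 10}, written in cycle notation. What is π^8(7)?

7 lies in the 4-cycle (3 4 6 7).
Powers repeat with period 4 on this cycle, and 8 mod 4 = 0, so π^8(7) = π^0(7).
So π^8(7) = 7.

7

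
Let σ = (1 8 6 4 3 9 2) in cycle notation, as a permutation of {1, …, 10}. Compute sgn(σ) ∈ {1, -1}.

1

The cycle lengths are 7, 1, 1, 1.
A cycle of length ℓ contributes ℓ−1 transpositions, so σ is a product of 6 transpositions — even.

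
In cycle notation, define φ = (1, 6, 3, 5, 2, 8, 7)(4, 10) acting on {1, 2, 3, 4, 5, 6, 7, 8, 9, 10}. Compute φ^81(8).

8 lies in the 7-cycle (1, 6, 3, 5, 2, 8, 7).
Since the cycle has length 7, φ^81 acts on it the same as φ^4 (81 mod 7 = 4).
Stepping 4 places around the cycle: 8 → 7 → 1 → 6 → 3.

3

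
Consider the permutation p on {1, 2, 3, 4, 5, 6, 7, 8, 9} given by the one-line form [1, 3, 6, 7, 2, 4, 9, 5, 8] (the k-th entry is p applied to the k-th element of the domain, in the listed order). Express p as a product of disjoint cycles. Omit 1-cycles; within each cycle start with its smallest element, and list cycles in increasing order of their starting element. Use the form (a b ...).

(2 3 6 4 7 9 8 5)

Iterating p from 2 gives 2 → 3 → 6 → 4 → 7 → 9 → 8 → 5 → 2; that is the 8-cycle (2 3 6 4 7 9 8 5).
Repeating from the next unused element and collecting all non-trivial cycles gives (2 3 6 4 7 9 8 5).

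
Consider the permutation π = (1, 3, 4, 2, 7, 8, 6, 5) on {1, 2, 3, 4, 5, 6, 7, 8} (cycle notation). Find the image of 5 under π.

1

In the cycle (1, 3, 4, 2, 7, 8, 6, 5), 5 is followed by 1, so π(5) = 1.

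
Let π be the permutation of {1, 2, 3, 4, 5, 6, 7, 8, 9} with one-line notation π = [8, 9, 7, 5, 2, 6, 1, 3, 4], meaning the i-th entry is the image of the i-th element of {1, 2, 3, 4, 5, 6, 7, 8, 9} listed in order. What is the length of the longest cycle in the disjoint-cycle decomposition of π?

4

Decomposing into disjoint cycles gives (1, 8, 3, 7)(2, 9, 4, 5); the longest has length 4.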